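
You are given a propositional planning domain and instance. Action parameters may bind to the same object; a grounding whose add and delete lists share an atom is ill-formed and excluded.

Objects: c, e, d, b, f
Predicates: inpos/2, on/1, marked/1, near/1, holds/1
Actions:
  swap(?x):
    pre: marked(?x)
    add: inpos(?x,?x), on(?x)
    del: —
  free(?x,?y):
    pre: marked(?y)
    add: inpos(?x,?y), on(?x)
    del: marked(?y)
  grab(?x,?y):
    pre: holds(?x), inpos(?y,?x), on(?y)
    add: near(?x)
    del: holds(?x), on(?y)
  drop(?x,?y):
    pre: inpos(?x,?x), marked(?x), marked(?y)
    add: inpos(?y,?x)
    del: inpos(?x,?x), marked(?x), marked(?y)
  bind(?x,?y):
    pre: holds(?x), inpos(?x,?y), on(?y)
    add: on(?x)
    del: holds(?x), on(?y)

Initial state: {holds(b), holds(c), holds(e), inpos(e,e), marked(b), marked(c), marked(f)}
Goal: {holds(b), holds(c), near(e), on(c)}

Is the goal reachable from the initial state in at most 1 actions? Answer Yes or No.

1. swap(c)  →  {holds(b), holds(c), holds(e), inpos(c,c), inpos(e,e), marked(b), marked(c), marked(f), on(c)}
2. free(e,c)  →  {holds(b), holds(c), holds(e), inpos(c,c), inpos(e,c), inpos(e,e), marked(b), marked(f), on(c), on(e)}
3. grab(e,e)  →  {holds(b), holds(c), inpos(c,c), inpos(e,c), inpos(e,e), marked(b), marked(f), near(e), on(c)}
optimal plan length = 3; 3 > 1

No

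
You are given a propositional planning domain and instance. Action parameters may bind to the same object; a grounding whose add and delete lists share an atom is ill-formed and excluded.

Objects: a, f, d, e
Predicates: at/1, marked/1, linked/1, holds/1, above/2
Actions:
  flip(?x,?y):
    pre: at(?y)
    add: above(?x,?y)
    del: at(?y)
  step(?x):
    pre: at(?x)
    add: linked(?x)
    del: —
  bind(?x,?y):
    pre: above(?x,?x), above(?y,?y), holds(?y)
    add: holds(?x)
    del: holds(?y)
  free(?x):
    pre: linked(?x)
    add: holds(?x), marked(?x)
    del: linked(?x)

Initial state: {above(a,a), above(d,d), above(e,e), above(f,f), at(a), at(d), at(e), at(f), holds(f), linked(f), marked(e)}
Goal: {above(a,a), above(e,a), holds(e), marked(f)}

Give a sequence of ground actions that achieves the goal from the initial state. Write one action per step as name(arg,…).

1. flip(e,a)  →  {above(a,a), above(d,d), above(e,a), above(e,e), above(f,f), at(d), at(e), at(f), holds(f), linked(f), marked(e)}
2. bind(e,f)  →  {above(a,a), above(d,d), above(e,a), above(e,e), above(f,f), at(d), at(e), at(f), holds(e), linked(f), marked(e)}
3. free(f)  →  {above(a,a), above(d,d), above(e,a), above(e,e), above(f,f), at(d), at(e), at(f), holds(e), holds(f), marked(e), marked(f)}

flip(e,a); bind(e,f); free(f)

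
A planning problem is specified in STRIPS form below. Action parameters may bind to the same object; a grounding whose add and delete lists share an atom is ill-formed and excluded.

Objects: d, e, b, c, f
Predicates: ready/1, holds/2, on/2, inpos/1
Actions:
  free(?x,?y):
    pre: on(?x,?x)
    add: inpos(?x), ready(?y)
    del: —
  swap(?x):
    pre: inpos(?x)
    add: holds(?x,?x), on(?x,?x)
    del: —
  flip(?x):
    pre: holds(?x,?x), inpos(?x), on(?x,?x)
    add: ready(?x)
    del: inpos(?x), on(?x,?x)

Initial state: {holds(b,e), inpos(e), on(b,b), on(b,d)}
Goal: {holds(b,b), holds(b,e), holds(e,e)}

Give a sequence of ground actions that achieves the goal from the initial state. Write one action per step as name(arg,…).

1. free(b,d)  →  {holds(b,e), inpos(b), inpos(e), on(b,b), on(b,d), ready(d)}
2. swap(e)  →  {holds(b,e), holds(e,e), inpos(b), inpos(e), on(b,b), on(b,d), on(e,e), ready(d)}
3. swap(b)  →  {holds(b,b), holds(b,e), holds(e,e), inpos(b), inpos(e), on(b,b), on(b,d), on(e,e), ready(d)}

free(b,d); swap(e); swap(b)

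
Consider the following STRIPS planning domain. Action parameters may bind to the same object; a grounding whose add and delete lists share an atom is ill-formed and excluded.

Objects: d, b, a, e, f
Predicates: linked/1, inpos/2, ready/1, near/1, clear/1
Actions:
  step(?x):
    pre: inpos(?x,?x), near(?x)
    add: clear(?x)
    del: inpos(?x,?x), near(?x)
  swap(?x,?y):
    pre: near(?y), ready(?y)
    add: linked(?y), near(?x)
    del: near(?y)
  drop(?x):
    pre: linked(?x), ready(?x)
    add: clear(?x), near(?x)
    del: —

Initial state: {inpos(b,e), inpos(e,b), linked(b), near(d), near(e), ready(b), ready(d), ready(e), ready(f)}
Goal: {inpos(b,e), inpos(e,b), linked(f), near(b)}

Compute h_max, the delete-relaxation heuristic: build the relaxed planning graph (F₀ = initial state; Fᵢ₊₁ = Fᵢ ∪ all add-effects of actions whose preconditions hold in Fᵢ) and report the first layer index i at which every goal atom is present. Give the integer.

F0 = init (9 atoms)
F1 = F0 ∪ {clear(b), linked(d), linked(e), near(a), near(b), near(f)}  (15 atoms)
F2 = F1 ∪ {clear(d), clear(e), linked(f)}  (18 atoms)
goal ⊆ F2  ⇒  h_max = 2

2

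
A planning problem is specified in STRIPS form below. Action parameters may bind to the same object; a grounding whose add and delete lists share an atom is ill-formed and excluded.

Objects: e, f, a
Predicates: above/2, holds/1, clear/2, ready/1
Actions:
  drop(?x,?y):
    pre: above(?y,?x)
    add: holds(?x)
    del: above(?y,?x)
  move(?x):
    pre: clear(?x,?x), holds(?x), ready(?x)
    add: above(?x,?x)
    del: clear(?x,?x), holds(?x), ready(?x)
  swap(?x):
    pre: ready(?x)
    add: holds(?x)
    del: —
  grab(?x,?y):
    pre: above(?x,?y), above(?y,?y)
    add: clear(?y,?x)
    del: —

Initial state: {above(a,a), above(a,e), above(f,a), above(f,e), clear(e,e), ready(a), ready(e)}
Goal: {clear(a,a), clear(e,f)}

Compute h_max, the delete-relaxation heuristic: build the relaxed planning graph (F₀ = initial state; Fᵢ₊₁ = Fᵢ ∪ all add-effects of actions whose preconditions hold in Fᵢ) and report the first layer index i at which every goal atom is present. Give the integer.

3

F0 = init (7 atoms)
F1 = F0 ∪ {clear(a,a), clear(a,f), holds(a), holds(e)}  (11 atoms)
F2 = F1 ∪ {above(e,e)}  (12 atoms)
F3 = F2 ∪ {clear(e,a), clear(e,f)}  (14 atoms)
goal ⊆ F3  ⇒  h_max = 3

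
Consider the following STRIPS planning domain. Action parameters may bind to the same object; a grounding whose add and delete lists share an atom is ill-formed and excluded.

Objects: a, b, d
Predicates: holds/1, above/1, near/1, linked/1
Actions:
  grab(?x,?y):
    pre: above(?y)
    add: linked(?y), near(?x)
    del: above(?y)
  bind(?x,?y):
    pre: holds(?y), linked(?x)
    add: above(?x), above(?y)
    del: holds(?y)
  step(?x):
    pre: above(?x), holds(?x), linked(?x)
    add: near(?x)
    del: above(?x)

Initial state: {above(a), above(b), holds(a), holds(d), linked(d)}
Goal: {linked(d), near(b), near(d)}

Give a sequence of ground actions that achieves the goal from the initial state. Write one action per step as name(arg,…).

1. grab(b,a)  →  {above(b), holds(a), holds(d), linked(a), linked(d), near(b)}
2. grab(d,b)  →  {holds(a), holds(d), linked(a), linked(b), linked(d), near(b), near(d)}

grab(b,a); grab(d,b)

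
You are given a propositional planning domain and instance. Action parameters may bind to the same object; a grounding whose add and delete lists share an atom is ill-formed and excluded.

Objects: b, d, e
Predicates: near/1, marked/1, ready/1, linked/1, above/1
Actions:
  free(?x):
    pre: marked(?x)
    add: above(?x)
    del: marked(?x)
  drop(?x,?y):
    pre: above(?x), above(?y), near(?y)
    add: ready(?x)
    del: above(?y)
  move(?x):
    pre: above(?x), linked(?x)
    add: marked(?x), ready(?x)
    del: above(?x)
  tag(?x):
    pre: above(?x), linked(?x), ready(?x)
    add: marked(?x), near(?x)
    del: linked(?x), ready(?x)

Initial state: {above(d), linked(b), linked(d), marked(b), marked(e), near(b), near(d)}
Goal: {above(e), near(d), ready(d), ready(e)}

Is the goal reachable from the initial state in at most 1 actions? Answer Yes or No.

1. free(b)  →  {above(b), above(d), linked(b), linked(d), marked(e), near(b), near(d)}
2. free(e)  →  {above(b), above(d), above(e), linked(b), linked(d), near(b), near(d)}
3. drop(d,b)  →  {above(d), above(e), linked(b), linked(d), near(b), near(d), ready(d)}
4. drop(e,d)  →  {above(e), linked(b), linked(d), near(b), near(d), ready(d), ready(e)}
optimal plan length = 4; 4 > 1

No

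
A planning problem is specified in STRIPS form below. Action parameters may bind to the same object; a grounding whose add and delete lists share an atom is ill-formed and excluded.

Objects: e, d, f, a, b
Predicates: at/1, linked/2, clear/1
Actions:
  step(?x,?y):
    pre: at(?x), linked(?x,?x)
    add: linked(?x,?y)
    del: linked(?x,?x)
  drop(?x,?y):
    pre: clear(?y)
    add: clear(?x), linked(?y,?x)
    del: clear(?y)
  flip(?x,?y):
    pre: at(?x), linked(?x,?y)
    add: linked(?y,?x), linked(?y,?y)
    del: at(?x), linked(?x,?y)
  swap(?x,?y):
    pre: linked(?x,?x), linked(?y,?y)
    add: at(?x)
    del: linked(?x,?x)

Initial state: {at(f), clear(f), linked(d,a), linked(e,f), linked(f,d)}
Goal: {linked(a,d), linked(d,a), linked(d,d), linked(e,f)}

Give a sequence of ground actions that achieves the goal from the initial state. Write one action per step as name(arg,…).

drop(a,f); drop(d,a); flip(f,d)

1. drop(a,f)  →  {at(f), clear(a), linked(d,a), linked(e,f), linked(f,a), linked(f,d)}
2. drop(d,a)  →  {at(f), clear(d), linked(a,d), linked(d,a), linked(e,f), linked(f,a), linked(f,d)}
3. flip(f,d)  →  {clear(d), linked(a,d), linked(d,a), linked(d,d), linked(d,f), linked(e,f), linked(f,a)}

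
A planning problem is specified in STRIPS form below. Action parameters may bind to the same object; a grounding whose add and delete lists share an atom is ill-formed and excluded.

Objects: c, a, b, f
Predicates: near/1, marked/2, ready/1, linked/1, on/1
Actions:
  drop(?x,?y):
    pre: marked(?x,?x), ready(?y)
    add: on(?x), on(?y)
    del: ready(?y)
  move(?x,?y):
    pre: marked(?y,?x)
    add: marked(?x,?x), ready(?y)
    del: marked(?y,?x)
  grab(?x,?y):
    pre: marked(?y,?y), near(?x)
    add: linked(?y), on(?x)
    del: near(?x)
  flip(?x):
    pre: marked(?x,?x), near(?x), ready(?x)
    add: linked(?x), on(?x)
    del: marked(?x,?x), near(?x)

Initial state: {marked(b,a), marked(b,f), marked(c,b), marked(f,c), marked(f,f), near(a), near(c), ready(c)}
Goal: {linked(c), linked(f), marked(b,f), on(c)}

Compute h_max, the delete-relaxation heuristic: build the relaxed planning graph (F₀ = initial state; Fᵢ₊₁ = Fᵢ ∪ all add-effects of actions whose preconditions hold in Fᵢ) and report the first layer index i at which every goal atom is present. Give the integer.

2

F0 = init (8 atoms)
F1 = F0 ∪ {linked(f), marked(a,a), marked(b,b), marked(c,c), on(a), on(c), on(f), ready(b), ready(f)}  (17 atoms)
F2 = F1 ∪ {linked(a), linked(b), linked(c), on(b)}  (21 atoms)
goal ⊆ F2  ⇒  h_max = 2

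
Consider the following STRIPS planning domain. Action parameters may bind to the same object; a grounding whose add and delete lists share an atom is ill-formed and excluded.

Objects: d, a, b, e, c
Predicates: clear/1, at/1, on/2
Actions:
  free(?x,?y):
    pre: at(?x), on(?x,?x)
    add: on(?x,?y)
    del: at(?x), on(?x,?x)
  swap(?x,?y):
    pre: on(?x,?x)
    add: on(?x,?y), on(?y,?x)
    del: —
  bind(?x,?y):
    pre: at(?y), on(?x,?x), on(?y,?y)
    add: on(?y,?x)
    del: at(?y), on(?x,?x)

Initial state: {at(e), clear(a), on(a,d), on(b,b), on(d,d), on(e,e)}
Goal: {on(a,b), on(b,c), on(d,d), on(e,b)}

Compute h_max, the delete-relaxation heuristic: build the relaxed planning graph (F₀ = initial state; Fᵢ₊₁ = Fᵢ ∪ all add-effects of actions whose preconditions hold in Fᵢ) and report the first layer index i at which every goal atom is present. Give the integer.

1

F0 = init (6 atoms)
F1 = F0 ∪ {on(a,b), on(a,e), on(b,a), on(b,c), on(b,d), on(b,e), on(c,b), on(c,d), on(c,e), on(d,a), on(d,b), on(d,c), on(d,e), on(e,a), on(e,b), on(e,c), on(e,d)}  (23 atoms)
goal ⊆ F1  ⇒  h_max = 1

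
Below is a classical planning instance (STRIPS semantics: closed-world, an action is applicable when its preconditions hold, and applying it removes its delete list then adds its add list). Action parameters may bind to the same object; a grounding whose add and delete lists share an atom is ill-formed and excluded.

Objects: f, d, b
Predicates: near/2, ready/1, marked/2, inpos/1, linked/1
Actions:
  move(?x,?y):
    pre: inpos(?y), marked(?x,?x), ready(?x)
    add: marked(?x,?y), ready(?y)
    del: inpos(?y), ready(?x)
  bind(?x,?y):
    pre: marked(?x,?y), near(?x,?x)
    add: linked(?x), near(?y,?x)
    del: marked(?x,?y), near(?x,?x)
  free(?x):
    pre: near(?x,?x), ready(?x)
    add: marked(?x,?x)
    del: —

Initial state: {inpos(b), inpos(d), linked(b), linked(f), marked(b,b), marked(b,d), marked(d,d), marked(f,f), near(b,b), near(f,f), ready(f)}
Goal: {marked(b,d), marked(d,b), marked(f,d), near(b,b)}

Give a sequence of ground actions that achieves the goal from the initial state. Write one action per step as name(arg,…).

move(f,d); move(d,b)

1. move(f,d)  →  {inpos(b), linked(b), linked(f), marked(b,b), marked(b,d), marked(d,d), marked(f,d), marked(f,f), near(b,b), near(f,f), ready(d)}
2. move(d,b)  →  {linked(b), linked(f), marked(b,b), marked(b,d), marked(d,b), marked(d,d), marked(f,d), marked(f,f), near(b,b), near(f,f), ready(b)}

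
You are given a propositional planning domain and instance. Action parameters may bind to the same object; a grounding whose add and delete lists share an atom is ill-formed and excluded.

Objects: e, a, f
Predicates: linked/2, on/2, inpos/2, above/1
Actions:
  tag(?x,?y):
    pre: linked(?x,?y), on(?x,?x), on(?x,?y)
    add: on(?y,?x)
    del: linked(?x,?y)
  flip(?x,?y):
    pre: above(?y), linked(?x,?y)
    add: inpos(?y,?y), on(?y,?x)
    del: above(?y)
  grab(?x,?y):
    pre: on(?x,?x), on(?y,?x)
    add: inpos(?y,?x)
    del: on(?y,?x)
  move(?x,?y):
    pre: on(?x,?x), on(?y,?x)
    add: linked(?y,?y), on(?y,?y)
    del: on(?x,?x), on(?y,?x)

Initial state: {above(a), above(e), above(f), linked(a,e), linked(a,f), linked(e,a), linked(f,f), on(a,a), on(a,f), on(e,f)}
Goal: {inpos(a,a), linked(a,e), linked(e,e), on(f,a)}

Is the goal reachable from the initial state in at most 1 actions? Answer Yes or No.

No

1. tag(a,f)  →  {above(a), above(e), above(f), linked(a,e), linked(e,a), linked(f,f), on(a,a), on(a,f), on(e,f), on(f,a)}
2. flip(e,a)  →  {above(e), above(f), inpos(a,a), linked(a,e), linked(e,a), linked(f,f), on(a,a), on(a,e), on(a,f), on(e,f), on(f,a)}
3. flip(a,e)  →  {above(f), inpos(a,a), inpos(e,e), linked(a,e), linked(e,a), linked(f,f), on(a,a), on(a,e), on(a,f), on(e,a), on(e,f), on(f,a)}
4. move(a,e)  →  {above(f), inpos(a,a), inpos(e,e), linked(a,e), linked(e,a), linked(e,e), linked(f,f), on(a,e), on(a,f), on(e,e), on(e,f), on(f,a)}
optimal plan length = 4; 4 > 1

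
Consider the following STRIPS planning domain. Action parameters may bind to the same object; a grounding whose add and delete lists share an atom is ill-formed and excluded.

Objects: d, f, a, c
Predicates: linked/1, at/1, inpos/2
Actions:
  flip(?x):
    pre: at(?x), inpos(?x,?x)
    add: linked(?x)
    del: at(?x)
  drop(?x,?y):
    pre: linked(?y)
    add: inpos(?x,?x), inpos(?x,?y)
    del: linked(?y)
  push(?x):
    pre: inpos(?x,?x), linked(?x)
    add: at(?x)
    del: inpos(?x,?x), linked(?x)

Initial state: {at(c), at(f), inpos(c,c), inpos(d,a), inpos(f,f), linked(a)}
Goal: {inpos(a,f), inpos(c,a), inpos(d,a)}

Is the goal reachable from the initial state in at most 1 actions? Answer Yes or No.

1. flip(f)  →  {at(c), inpos(c,c), inpos(d,a), inpos(f,f), linked(a), linked(f)}
2. drop(a,f)  →  {at(c), inpos(a,a), inpos(a,f), inpos(c,c), inpos(d,a), inpos(f,f), linked(a)}
3. drop(c,a)  →  {at(c), inpos(a,a), inpos(a,f), inpos(c,a), inpos(c,c), inpos(d,a), inpos(f,f)}
optimal plan length = 3; 3 > 1

No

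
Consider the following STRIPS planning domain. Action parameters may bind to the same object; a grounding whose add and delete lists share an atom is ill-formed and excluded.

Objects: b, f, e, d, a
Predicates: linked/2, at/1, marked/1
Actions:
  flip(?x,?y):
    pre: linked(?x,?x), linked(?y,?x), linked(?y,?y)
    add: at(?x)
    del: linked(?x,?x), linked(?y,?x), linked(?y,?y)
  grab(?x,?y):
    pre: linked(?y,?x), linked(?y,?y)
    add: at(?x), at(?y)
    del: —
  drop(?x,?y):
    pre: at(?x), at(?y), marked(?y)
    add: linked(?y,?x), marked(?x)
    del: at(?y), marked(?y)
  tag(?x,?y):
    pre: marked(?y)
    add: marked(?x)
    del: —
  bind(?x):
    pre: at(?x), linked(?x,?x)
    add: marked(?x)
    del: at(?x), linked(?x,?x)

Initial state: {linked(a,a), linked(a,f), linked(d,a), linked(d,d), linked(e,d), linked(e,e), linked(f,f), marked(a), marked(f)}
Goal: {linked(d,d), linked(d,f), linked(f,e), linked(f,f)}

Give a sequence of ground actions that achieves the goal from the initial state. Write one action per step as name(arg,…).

1. grab(f,f)  →  {at(f), linked(a,a), linked(a,f), linked(d,a), linked(d,d), linked(e,d), linked(e,e), linked(f,f), marked(a), marked(f)}
2. grab(d,e)  →  {at(d), at(e), at(f), linked(a,a), linked(a,f), linked(d,a), linked(d,d), linked(e,d), linked(e,e), linked(f,f), marked(a), marked(f)}
3. tag(d,f)  →  {at(d), at(e), at(f), linked(a,a), linked(a,f), linked(d,a), linked(d,d), linked(e,d), linked(e,e), linked(f,f), marked(a), marked(d), marked(f)}
4. drop(f,d)  →  {at(e), at(f), linked(a,a), linked(a,f), linked(d,a), linked(d,d), linked(d,f), linked(e,d), linked(e,e), linked(f,f), marked(a), marked(f)}
5. drop(e,f)  →  {at(e), linked(a,a), linked(a,f), linked(d,a), linked(d,d), linked(d,f), linked(e,d), linked(e,e), linked(f,e), linked(f,f), marked(a), marked(e)}

grab(f,f); grab(d,e); tag(d,f); drop(f,d); drop(e,f)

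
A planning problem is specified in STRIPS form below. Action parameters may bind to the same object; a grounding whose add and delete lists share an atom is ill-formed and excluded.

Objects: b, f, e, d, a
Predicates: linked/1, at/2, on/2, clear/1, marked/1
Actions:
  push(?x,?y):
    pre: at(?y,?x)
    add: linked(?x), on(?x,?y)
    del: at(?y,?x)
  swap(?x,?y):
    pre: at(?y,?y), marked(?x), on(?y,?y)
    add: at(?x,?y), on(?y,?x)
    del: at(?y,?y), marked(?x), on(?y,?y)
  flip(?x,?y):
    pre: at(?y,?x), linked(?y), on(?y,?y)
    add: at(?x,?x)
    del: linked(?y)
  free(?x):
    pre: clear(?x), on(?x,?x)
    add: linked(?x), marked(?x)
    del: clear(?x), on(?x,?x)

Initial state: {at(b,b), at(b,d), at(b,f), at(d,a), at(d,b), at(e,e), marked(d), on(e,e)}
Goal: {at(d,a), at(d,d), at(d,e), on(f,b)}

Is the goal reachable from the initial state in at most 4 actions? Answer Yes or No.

Yes

1. push(b,b)  →  {at(b,d), at(b,f), at(d,a), at(d,b), at(e,e), linked(b), marked(d), on(b,b), on(e,e)}
2. push(f,b)  →  {at(b,d), at(d,a), at(d,b), at(e,e), linked(b), linked(f), marked(d), on(b,b), on(e,e), on(f,b)}
3. swap(d,e)  →  {at(b,d), at(d,a), at(d,b), at(d,e), linked(b), linked(f), on(b,b), on(e,d), on(f,b)}
4. flip(d,b)  →  {at(b,d), at(d,a), at(d,b), at(d,d), at(d,e), linked(f), on(b,b), on(e,d), on(f,b)}
optimal plan length = 4; 4 ≤ 4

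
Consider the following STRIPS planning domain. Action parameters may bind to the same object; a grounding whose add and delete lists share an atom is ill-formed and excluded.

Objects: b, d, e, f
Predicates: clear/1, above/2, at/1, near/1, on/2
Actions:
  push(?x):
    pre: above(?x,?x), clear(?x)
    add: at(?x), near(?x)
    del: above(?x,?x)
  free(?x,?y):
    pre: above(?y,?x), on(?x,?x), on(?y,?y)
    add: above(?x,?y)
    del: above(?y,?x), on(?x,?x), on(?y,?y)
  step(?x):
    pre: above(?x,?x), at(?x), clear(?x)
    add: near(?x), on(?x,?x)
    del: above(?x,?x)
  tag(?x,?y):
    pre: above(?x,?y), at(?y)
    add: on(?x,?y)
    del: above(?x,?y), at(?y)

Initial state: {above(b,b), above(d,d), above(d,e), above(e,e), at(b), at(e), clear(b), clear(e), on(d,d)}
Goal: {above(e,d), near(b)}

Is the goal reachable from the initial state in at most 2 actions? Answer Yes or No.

1. push(b)  →  {above(d,d), above(d,e), above(e,e), at(b), at(e), clear(b), clear(e), near(b), on(d,d)}
2. step(e)  →  {above(d,d), above(d,e), at(b), at(e), clear(b), clear(e), near(b), near(e), on(d,d), on(e,e)}
3. free(e,d)  →  {above(d,d), above(e,d), at(b), at(e), clear(b), clear(e), near(b), near(e)}
optimal plan length = 3; 3 > 2

No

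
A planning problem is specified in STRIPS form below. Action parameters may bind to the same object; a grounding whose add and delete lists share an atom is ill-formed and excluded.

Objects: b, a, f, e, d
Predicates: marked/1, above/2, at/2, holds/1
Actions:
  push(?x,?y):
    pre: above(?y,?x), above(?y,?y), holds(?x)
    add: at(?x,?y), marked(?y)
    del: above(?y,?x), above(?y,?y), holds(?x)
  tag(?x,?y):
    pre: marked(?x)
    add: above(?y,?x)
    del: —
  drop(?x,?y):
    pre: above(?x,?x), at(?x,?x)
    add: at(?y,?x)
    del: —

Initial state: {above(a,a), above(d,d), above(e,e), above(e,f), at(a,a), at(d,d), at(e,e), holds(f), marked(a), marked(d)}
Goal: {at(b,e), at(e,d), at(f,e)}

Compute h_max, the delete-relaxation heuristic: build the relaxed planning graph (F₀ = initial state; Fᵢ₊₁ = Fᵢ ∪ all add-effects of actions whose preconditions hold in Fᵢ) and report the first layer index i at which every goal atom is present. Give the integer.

F0 = init (10 atoms)
F1 = F0 ∪ {above(a,d), above(b,a), above(b,d), above(d,a), above(e,a), above(e,d), above(f,a), above(f,d), at(a,d), at(a,e), at(b,a), at(b,d), at(b,e), at(d,a), at(d,e), at(e,a), at(e,d), at(f,a), at(f,d), at(f,e), marked(e)}  (31 atoms)
goal ⊆ F1  ⇒  h_max = 1

1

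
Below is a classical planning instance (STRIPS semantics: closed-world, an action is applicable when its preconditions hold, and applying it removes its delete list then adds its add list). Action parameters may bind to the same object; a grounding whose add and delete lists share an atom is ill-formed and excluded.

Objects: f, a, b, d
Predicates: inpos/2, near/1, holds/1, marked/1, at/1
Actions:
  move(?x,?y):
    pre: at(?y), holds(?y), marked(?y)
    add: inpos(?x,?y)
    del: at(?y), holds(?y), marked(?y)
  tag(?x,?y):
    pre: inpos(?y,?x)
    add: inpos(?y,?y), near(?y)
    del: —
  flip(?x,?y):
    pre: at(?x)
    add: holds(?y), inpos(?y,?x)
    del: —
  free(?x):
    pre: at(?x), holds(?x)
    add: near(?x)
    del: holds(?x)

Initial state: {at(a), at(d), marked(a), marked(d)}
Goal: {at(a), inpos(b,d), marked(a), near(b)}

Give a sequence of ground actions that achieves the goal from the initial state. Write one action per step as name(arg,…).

1. flip(d,b)  →  {at(a), at(d), holds(b), inpos(b,d), marked(a), marked(d)}
2. tag(d,b)  →  {at(a), at(d), holds(b), inpos(b,b), inpos(b,d), marked(a), marked(d), near(b)}

flip(d,b); tag(d,b)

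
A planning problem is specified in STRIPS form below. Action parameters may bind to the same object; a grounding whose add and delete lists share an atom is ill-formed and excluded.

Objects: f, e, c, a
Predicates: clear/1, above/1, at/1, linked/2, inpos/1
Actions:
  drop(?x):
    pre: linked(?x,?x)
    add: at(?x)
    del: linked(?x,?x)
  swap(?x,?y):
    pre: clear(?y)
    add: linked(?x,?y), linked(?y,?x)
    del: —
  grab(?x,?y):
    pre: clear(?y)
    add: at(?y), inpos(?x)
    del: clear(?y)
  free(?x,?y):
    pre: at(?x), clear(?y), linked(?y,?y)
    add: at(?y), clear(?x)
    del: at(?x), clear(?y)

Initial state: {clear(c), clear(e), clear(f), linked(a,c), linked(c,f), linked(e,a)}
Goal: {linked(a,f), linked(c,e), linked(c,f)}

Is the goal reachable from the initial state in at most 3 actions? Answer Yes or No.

Yes

1. swap(e,c)  →  {clear(c), clear(e), clear(f), linked(a,c), linked(c,e), linked(c,f), linked(e,a), linked(e,c)}
2. swap(a,f)  →  {clear(c), clear(e), clear(f), linked(a,c), linked(a,f), linked(c,e), linked(c,f), linked(e,a), linked(e,c), linked(f,a)}
optimal plan length = 2; 2 ≤ 3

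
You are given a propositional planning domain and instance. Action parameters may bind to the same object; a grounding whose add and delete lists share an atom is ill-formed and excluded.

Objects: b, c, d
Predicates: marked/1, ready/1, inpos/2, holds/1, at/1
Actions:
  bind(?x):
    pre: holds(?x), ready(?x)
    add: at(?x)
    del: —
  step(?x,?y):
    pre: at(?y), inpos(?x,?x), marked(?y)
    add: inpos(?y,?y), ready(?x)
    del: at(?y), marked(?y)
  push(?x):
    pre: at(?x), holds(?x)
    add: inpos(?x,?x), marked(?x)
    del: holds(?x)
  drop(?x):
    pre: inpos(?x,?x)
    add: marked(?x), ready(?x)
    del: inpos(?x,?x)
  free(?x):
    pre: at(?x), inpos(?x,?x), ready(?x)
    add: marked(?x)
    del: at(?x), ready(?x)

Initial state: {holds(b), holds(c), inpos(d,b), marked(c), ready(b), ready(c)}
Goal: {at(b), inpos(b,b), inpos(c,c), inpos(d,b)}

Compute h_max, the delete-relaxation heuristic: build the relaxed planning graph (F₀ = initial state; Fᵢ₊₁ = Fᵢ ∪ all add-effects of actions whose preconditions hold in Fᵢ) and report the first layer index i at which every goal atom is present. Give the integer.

2

F0 = init (6 atoms)
F1 = F0 ∪ {at(b), at(c)}  (8 atoms)
F2 = F1 ∪ {inpos(b,b), inpos(c,c), marked(b)}  (11 atoms)
goal ⊆ F2  ⇒  h_max = 2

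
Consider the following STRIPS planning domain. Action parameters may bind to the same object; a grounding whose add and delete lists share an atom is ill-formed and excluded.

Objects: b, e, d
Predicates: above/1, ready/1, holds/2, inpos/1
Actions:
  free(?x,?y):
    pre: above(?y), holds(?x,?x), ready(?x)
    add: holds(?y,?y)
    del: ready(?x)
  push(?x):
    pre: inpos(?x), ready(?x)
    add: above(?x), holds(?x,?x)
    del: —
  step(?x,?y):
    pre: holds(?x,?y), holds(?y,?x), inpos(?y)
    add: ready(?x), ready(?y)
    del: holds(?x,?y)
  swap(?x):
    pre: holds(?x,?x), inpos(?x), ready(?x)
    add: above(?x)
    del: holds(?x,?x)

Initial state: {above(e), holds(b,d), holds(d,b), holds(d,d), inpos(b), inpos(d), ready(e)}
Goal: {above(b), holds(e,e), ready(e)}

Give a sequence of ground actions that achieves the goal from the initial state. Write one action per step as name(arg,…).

step(b,d); free(d,e); push(b)

1. step(b,d)  →  {above(e), holds(d,b), holds(d,d), inpos(b), inpos(d), ready(b), ready(d), ready(e)}
2. free(d,e)  →  {above(e), holds(d,b), holds(d,d), holds(e,e), inpos(b), inpos(d), ready(b), ready(e)}
3. push(b)  →  {above(b), above(e), holds(b,b), holds(d,b), holds(d,d), holds(e,e), inpos(b), inpos(d), ready(b), ready(e)}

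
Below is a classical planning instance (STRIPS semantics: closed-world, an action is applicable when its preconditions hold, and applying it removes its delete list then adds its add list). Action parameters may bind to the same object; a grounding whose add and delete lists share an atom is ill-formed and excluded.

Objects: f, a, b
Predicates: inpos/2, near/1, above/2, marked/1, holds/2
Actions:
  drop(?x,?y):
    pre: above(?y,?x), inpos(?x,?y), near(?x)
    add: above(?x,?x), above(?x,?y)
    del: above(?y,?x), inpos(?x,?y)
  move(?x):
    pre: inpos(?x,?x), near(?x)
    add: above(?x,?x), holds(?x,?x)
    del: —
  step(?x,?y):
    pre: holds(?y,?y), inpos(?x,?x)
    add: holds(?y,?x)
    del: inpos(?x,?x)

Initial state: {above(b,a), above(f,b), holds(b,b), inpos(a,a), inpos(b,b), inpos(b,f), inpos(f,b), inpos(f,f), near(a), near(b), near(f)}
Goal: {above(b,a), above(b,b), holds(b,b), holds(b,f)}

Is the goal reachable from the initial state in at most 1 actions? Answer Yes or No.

1. drop(b,f)  →  {above(b,a), above(b,b), above(b,f), holds(b,b), inpos(a,a), inpos(b,b), inpos(f,b), inpos(f,f), near(a), near(b), near(f)}
2. step(f,b)  →  {above(b,a), above(b,b), above(b,f), holds(b,b), holds(b,f), inpos(a,a), inpos(b,b), inpos(f,b), near(a), near(b), near(f)}
optimal plan length = 2; 2 > 1

No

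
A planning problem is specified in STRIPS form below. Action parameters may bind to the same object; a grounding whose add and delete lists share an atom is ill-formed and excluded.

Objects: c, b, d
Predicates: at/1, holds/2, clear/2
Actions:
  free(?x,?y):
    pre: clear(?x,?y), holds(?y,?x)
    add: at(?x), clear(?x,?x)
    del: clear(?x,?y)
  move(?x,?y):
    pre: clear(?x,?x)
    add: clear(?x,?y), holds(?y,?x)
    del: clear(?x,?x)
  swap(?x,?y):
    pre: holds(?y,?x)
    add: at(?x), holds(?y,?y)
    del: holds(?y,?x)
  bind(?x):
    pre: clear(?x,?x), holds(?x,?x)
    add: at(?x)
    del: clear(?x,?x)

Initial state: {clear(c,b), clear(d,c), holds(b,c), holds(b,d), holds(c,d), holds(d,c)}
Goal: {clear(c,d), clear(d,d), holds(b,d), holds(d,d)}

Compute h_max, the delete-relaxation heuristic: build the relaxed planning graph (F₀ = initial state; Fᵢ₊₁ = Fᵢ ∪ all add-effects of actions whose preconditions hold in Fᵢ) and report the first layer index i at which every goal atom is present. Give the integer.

2

F0 = init (6 atoms)
F1 = F0 ∪ {at(c), at(d), clear(c,c), clear(d,d), holds(b,b), holds(c,c), holds(d,d)}  (13 atoms)
F2 = F1 ∪ {clear(c,d), clear(d,b)}  (15 atoms)
goal ⊆ F2  ⇒  h_max = 2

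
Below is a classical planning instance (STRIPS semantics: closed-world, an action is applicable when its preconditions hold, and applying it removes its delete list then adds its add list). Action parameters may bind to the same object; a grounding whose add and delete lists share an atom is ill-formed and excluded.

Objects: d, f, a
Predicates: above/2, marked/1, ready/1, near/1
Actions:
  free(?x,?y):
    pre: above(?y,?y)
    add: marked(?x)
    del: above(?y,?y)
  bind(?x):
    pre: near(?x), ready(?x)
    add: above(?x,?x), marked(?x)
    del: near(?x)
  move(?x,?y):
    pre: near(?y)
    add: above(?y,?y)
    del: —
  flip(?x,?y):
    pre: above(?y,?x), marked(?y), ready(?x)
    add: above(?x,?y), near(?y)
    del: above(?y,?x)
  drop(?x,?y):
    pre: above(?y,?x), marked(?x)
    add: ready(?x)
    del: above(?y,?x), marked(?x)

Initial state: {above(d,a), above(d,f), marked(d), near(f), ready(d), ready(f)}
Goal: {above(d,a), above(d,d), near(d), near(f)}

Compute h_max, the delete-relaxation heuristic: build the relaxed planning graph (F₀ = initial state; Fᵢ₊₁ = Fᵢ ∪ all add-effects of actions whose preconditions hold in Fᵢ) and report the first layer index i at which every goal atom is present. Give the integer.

2

F0 = init (6 atoms)
F1 = F0 ∪ {above(f,d), above(f,f), marked(f), near(d)}  (10 atoms)
F2 = F1 ∪ {above(d,d), marked(a)}  (12 atoms)
goal ⊆ F2  ⇒  h_max = 2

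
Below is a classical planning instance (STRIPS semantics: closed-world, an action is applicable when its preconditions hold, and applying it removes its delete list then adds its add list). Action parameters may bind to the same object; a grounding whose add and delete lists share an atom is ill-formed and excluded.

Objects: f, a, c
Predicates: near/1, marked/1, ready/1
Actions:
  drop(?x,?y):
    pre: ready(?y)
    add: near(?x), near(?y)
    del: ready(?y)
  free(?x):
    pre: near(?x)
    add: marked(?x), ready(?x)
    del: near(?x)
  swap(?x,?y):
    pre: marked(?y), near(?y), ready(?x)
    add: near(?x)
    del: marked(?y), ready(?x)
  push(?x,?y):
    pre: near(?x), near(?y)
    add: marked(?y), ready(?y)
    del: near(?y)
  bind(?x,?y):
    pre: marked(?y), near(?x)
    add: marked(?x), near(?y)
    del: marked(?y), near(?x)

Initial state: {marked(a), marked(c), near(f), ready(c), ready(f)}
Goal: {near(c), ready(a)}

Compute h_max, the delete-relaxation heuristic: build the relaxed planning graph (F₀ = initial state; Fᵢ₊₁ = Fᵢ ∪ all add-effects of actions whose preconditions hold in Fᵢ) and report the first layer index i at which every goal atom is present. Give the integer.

F0 = init (5 atoms)
F1 = F0 ∪ {marked(f), near(a), near(c)}  (8 atoms)
F2 = F1 ∪ {ready(a)}  (9 atoms)
goal ⊆ F2  ⇒  h_max = 2

2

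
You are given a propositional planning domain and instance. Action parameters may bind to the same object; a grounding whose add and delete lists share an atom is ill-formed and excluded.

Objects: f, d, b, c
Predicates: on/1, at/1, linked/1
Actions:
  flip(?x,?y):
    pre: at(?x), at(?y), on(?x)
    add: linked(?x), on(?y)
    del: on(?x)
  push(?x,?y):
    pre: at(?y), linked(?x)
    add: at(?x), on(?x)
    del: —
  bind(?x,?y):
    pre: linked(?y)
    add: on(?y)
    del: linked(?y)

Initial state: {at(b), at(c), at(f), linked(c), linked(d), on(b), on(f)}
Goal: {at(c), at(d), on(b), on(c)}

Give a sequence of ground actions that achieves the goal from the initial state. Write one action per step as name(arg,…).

1. flip(f,c)  →  {at(b), at(c), at(f), linked(c), linked(d), linked(f), on(b), on(c)}
2. push(d,f)  →  {at(b), at(c), at(d), at(f), linked(c), linked(d), linked(f), on(b), on(c), on(d)}

flip(f,c); push(d,f)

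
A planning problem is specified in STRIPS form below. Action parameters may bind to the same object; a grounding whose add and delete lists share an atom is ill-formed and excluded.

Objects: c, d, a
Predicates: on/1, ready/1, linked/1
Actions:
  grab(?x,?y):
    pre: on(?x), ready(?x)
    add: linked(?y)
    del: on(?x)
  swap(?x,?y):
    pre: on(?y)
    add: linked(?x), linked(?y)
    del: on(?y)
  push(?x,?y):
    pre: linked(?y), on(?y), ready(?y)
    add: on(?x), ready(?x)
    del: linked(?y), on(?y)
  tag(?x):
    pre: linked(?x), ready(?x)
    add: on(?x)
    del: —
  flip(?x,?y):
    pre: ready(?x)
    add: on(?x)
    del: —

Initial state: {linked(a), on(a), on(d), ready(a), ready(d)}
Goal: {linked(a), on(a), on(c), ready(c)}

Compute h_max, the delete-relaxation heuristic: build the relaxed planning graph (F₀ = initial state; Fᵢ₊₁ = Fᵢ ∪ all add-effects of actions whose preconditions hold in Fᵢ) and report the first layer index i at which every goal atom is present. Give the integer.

1

F0 = init (5 atoms)
F1 = F0 ∪ {linked(c), linked(d), on(c), ready(c)}  (9 atoms)
goal ⊆ F1  ⇒  h_max = 1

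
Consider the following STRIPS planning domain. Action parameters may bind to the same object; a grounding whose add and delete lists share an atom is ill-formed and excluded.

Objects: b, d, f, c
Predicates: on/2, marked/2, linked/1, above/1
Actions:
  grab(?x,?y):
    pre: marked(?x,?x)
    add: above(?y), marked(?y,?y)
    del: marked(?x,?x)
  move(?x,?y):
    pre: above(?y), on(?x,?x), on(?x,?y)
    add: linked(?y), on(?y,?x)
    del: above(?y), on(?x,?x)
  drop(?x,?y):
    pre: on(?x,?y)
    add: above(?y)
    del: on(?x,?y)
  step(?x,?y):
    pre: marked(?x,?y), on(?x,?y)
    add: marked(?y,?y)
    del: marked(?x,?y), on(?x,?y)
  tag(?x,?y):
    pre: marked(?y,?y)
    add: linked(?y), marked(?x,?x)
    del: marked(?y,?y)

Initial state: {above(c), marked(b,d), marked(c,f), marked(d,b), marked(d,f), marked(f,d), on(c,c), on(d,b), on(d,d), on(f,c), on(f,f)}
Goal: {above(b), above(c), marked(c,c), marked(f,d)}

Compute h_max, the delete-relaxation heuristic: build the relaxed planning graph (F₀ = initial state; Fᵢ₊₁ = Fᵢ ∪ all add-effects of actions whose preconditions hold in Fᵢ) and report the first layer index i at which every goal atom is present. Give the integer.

F0 = init (11 atoms)
F1 = F0 ∪ {above(b), above(d), above(f), linked(c), marked(b,b), on(c,f)}  (17 atoms)
F2 = F1 ∪ {linked(b), linked(f), marked(c,c), marked(d,d), marked(f,f), on(b,d)}  (23 atoms)
goal ⊆ F2  ⇒  h_max = 2

2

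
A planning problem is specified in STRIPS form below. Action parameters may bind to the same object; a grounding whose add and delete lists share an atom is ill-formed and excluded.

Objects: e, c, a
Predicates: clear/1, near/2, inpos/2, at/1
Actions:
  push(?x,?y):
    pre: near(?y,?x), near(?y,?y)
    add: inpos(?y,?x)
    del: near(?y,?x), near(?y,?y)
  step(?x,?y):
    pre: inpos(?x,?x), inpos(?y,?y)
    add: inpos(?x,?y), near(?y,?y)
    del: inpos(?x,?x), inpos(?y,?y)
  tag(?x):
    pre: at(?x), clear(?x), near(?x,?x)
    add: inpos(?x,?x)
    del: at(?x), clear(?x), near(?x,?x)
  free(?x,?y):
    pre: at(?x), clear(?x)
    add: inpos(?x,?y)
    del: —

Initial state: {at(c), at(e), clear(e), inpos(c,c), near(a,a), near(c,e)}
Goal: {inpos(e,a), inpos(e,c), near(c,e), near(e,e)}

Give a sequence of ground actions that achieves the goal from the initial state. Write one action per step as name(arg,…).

1. free(e,e)  →  {at(c), at(e), clear(e), inpos(c,c), inpos(e,e), near(a,a), near(c,e)}
2. step(c,e)  →  {at(c), at(e), clear(e), inpos(c,e), near(a,a), near(c,e), near(e,e)}
3. free(e,c)  →  {at(c), at(e), clear(e), inpos(c,e), inpos(e,c), near(a,a), near(c,e), near(e,e)}
4. free(e,a)  →  {at(c), at(e), clear(e), inpos(c,e), inpos(e,a), inpos(e,c), near(a,a), near(c,e), near(e,e)}

free(e,e); step(c,e); free(e,c); free(e,a)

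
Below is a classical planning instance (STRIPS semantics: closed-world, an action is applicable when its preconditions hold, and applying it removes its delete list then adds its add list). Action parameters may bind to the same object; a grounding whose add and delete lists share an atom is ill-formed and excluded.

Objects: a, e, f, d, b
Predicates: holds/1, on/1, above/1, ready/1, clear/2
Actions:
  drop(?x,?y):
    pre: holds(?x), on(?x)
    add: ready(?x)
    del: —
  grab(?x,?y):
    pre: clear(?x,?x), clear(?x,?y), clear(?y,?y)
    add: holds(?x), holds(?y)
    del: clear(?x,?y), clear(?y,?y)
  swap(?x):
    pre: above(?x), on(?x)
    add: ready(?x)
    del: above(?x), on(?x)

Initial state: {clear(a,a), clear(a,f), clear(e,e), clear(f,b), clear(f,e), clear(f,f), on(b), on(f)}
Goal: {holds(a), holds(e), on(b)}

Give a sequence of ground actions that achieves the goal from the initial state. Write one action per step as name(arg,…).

grab(a,a); grab(e,e)

1. grab(a,a)  →  {clear(a,f), clear(e,e), clear(f,b), clear(f,e), clear(f,f), holds(a), on(b), on(f)}
2. grab(e,e)  →  {clear(a,f), clear(f,b), clear(f,e), clear(f,f), holds(a), holds(e), on(b), on(f)}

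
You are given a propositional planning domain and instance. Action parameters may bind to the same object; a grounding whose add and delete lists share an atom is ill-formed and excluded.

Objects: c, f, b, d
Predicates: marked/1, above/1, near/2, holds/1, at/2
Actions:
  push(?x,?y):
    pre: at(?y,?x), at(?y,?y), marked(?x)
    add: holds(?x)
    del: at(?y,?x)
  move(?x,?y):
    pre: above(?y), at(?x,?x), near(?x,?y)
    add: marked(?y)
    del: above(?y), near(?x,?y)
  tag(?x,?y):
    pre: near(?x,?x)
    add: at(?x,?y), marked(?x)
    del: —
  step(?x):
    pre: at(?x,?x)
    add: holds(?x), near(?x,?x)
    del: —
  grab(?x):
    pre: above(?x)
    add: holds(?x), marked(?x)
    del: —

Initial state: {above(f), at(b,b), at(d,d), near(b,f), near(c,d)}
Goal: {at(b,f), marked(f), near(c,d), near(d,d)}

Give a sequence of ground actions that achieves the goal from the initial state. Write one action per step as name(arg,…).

1. move(b,f)  →  {at(b,b), at(d,d), marked(f), near(c,d)}
2. step(b)  →  {at(b,b), at(d,d), holds(b), marked(f), near(b,b), near(c,d)}
3. tag(b,f)  →  {at(b,b), at(b,f), at(d,d), holds(b), marked(b), marked(f), near(b,b), near(c,d)}
4. step(d)  →  {at(b,b), at(b,f), at(d,d), holds(b), holds(d), marked(b), marked(f), near(b,b), near(c,d), near(d,d)}

move(b,f); step(b); tag(b,f); step(d)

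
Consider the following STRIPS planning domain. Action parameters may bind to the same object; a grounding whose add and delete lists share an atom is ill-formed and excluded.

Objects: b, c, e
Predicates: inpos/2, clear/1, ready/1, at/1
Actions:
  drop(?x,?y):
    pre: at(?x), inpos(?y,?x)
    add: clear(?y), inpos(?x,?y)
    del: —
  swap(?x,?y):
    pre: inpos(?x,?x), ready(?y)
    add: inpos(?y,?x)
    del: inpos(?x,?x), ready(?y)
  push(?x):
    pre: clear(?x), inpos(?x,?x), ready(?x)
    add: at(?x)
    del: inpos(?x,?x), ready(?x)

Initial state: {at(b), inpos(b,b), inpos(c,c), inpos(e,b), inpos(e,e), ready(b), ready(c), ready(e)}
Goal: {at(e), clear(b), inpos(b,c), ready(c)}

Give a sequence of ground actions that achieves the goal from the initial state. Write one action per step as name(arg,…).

1. drop(b,b)  →  {at(b), clear(b), inpos(b,b), inpos(c,c), inpos(e,b), inpos(e,e), ready(b), ready(c), ready(e)}
2. drop(b,e)  →  {at(b), clear(b), clear(e), inpos(b,b), inpos(b,e), inpos(c,c), inpos(e,b), inpos(e,e), ready(b), ready(c), ready(e)}
3. swap(c,b)  →  {at(b), clear(b), clear(e), inpos(b,b), inpos(b,c), inpos(b,e), inpos(e,b), inpos(e,e), ready(c), ready(e)}
4. push(e)  →  {at(b), at(e), clear(b), clear(e), inpos(b,b), inpos(b,c), inpos(b,e), inpos(e,b), ready(c)}

drop(b,b); drop(b,e); swap(c,b); push(e)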